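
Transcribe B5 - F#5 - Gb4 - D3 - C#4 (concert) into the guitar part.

B6 F#6 Gb5 D4 C#5

The guitar sounds a perfect octave below written, so the written part must be a perfect octave above concert — transpose each note up.
B5 gives B6
F#5 gives F#6
Gb4 gives Gb5
D3 gives D4
C#4 gives C#5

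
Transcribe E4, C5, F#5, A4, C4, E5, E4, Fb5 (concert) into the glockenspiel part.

The glockenspiel sounds a perfect fifteenth above written, so the written part must be a perfect fifteenth below concert — transpose each note down.
E4 → E2
C5 → C3
F#5 → F#3
A4 → A2
C4 → C2
E5 → E3
E4 → E2
Fb5 → Fb3

E2 C3 F#3 A2 C2 E3 E2 Fb3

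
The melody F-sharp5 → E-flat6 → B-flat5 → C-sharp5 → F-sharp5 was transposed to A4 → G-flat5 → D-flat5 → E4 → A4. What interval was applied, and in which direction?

down a major sixth

From F#5 to A4 is 6 letter names — a sixth of some quality.
A4 to F#5 is 9 semitones, which makes it a major sixth; the second version is lower, so the direction is down.
Checking another pair — F#5 → A4 — gives the same interval.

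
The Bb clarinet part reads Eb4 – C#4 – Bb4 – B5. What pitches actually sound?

Written C4 on the Bb clarinet sounds as Bb3, a major second lower; apply that shift to every note.
Eb4 gives Db4
C#4 gives B3
Bb4 gives Ab4
B5 gives A5

Db4 B3 Ab4 A5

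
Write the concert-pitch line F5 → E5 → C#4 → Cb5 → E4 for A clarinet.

Ab5 G5 E4 Ebb5 G4

The A clarinet sounds a minor third below written, so the written part must be a minor third above concert — transpose each note up.
F5 gives Ab5
E5 gives G5
C#4 gives E4
Cb5 gives Ebb5
E4 gives G4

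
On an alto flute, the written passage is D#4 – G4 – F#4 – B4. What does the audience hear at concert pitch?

A#3 D4 C#4 F#4

Written C4 on the alto flute sounds as G3, a perfect fourth lower; apply that shift to every note.
D#4 becomes A#3
G4 becomes D4
F#4 becomes C#4
B4 becomes F#4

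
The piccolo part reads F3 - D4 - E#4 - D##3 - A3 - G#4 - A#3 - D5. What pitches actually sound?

Written C4 on the piccolo sounds as C5, a perfect octave higher; apply that shift to every note.
F3 -> F4
D4 -> D5
E#4 -> E#5
D##3 -> D##4
A3 -> A4
G#4 -> G#5
A#3 -> A#4
D5 -> D6

F4 D5 E#5 D##4 A4 G#5 A#4 D6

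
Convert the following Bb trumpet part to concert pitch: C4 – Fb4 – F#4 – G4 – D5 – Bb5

Written C4 on the Bb trumpet sounds as Bb3, a major second lower; apply that shift to every note.
C4 to Bb3
Fb4 to Ebb4
F#4 to E4
G4 to F4
D5 to C5
Bb5 to Ab5

Bb3 Ebb4 E4 F4 C5 Ab5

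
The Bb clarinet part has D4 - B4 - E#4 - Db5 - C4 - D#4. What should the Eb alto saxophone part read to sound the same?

First find concert pitch: the Bb clarinet sounds a major second below written, so D4 B4 E#4 Db5 C4 D#4 sounds C4 A4 D#4 Cb5 Bb3 C#4.
Then write for Eb alto saxophone: it sounds a major sixth below written, so the part must be a major sixth above concert.
C4 → A4
A4 → F#5
D#4 → B#4
Cb5 → Ab5
Bb3 → G4
C#4 → A#4

A4 F#5 B#4 Ab5 G4 A#4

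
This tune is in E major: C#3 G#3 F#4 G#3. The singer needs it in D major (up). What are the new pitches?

B3 F#4 E5 F#4

From E up to D is a minor seventh; apply that to each pitch.
C#3 -> B3
G#3 -> F#4
F#4 -> E5
G#3 -> F#4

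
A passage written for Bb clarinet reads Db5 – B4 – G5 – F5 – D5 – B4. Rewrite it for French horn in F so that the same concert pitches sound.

First find concert pitch: the Bb clarinet sounds a major second below written, so Db5 B4 G5 F5 D5 B4 sounds Cb5 A4 F5 Eb5 C5 A4.
Then write for French horn in F: it sounds a perfect fifth below written, so the part must be a perfect fifth above concert.
Cb5 → Gb5
A4 → E5
F5 → C6
Eb5 → Bb5
C5 → G5
A4 → E5

Gb5 E5 C6 Bb5 G5 E5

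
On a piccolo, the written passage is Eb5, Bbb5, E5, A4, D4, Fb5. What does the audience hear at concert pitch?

Written C4 on the piccolo sounds as C5, a perfect octave higher; apply that shift to every note.
Eb5 gives Eb6
Bbb5 gives Bbb6
E5 gives E6
A4 gives A5
D4 gives D5
Fb5 gives Fb6

Eb6 Bbb6 E6 A5 D5 Fb6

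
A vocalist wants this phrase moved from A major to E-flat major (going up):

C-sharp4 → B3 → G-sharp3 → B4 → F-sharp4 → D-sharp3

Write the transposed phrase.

G4 F4 D4 F5 C5 A3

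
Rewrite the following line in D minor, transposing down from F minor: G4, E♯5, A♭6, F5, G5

F minor to D minor down is a minor third, so every note moves down by that interval.
G4 → E4
E#5 → C##5
Ab6 → F6
F5 → D5
G5 → E5

E4 C##5 F6 D5 E5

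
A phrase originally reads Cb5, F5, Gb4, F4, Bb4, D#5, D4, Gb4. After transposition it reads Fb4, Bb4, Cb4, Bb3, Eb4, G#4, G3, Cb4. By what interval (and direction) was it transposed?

down a perfect fifth

Take the first pair: Cb5 → Fb4. C to F spans 5 letter names, so the interval is some kind of fifth.
Fb4 to Cb5 is 7 semitones, which makes it a perfect fifth; the second version is lower, so the direction is down.
Checking another pair — Gb4 → Cb4 — gives the same interval.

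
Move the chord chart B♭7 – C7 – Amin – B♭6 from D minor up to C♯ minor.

A7 B7 G#min A6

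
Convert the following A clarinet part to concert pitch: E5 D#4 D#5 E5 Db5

Written C4 on the A clarinet sounds as A3, a minor third lower; apply that shift to every note.
E5 gives C#5
D#4 gives B#3
D#5 gives B#4
E5 gives C#5
Db5 gives Bb4

C#5 B#3 B#4 C#5 Bb4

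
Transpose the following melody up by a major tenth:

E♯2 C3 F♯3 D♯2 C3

G##3 E4 A#4 F##3 E4

E#2 up a major tenth is G##3.
A major tenth up from C3 gives E4.
F#3 up a major tenth is A#4.
D#2: a tenth up reaches F, and 16 semitones makes it F##3.
C3 up a major tenth is E4.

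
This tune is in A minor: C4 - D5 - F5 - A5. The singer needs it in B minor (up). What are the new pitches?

D4 E5 G5 B5

A minor to B minor up is a major second, so every note moves up by that interval.
C4 gives D4
D5 gives E5
F5 gives G5
A5 gives B5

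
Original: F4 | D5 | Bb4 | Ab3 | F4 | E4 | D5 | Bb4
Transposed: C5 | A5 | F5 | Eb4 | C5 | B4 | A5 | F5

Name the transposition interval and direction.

up a perfect fifth

Take the first pair: F4 → C5. F to C spans 5 letter names, so the interval is some kind of fifth.
F4 to C5 is 7 semitones, which makes it a perfect fifth; the second version is higher, so the direction is up.
Checking another pair — Bb4 → F5 — gives the same interval.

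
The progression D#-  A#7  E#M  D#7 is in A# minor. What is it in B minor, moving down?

E- B7 F#M E7

A# minor down to B minor is a major seventh; each chord root moves by that interval while the quality stays the same.
D#-: root D# down a major seventh → E, giving E-.
A#7: root A# down a major seventh → B, giving B7.
E#M: root E# down a major seventh → F#, giving F#M.
D#7: root D# down a major seventh → E, giving E7.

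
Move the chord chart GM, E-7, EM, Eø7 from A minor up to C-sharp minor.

BM G#-7 G#M G#ø7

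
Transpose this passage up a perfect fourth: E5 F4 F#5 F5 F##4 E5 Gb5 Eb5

A5 Bb4 B5 Bb5 B#4 A5 Cb6 Ab5

E5 -> A5
F4 -> Bb4
F#5 -> B5
F5 -> Bb5
F##4 -> B#4
E5 -> A5
Gb5 -> Cb6
Eb5 -> Ab5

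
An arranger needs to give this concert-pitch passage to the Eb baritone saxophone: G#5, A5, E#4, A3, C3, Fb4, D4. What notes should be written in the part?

E#7 F#7 C##6 F#5 A4 Db6 B5

Written C4 sounds as Eb2 on the Eb baritone saxophone, so concert pitches are written a major thirteenth up.
G#5 to E#7
A5 to F#7
E#4 to C##6
A3 to F#5
C3 to A4
Fb4 to Db6
D4 to B5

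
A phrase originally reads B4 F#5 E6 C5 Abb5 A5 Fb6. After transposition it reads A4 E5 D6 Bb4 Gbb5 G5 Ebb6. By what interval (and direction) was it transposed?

down a major second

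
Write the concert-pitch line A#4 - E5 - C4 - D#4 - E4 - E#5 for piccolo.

Written C4 sounds as C5 on the piccolo, so concert pitches are written a perfect octave down.
A#4 to A#3
E5 to E4
C4 to C3
D#4 to D#3
E4 to E3
E#5 to E#4

A#3 E4 C3 D#3 E3 E#4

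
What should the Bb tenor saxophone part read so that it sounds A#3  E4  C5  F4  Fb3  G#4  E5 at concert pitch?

B#4 F#5 D6 G5 Gb4 A#5 F#6

Written C4 sounds as Bb2 on the Bb tenor saxophone, so concert pitches are written a major ninth up.
A#3 → B#4
E4 → F#5
C5 → D6
F4 → G5
Fb3 → Gb4
G#4 → A#5
E5 → F#6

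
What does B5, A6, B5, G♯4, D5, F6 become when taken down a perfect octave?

B4 A5 B4 G#3 D4 F5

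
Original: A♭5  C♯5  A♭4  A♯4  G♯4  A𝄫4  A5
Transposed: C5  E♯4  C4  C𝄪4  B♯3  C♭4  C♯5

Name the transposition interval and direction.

From Ab5 to C5 is 6 letter names — a sixth of some quality.
C5 to Ab5 is 8 semitones, which makes it a minor sixth; the second version is lower, so the direction is down.
Checking another pair — A5 → C#5 — gives the same interval.

down a minor sixth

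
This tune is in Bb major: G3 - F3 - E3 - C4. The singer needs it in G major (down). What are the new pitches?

E3 D3 C#3 A3

Bb major to G major down is a minor third, so every note moves down by that interval.
G3 -> E3
F3 -> D3
E3 -> C#3
C4 -> A3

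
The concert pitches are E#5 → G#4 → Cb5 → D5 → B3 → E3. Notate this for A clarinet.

G#5 B4 Ebb5 F5 D4 G3

Written C4 sounds as A3 on the A clarinet, so concert pitches are written a minor third up.
E#5 to G#5
G#4 to B4
Cb5 to Ebb5
D5 to F5
B3 to D4
E3 to G3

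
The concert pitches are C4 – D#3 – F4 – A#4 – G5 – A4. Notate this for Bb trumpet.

D4 E#3 G4 B#4 A5 B4

Written C4 sounds as Bb3 on the Bb trumpet, so concert pitches are written a major second up.
C4 becomes D4
D#3 becomes E#3
F4 becomes G4
A#4 becomes B#4
G5 becomes A5
A4 becomes B4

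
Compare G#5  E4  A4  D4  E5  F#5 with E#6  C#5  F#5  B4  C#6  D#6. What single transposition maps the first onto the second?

up a major sixth

From G#5 to E#6 is 6 letter names — a sixth of some quality.
G#5 to E#6 is 9 semitones, which makes it a major sixth; the second version is higher, so the direction is up.
Checking another pair — F#5 → D#6 — gives the same interval.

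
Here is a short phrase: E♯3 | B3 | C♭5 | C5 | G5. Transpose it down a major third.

C#3 G3 Abb4 Ab4 Eb5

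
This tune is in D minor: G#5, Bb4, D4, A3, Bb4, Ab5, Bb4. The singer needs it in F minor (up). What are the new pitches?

B5 Db5 F4 C4 Db5 Cb6 Db5

From D up to F is a minor third; apply that to each pitch.
G#5 → B5
Bb4 → Db5
D4 → F4
A3 → C4
Bb4 → Db5
Ab5 → Cb6
Bb4 → Db5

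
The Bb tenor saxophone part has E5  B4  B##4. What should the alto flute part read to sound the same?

G4 D4 D##4

First find concert pitch: the Bb tenor saxophone sounds a major ninth below written, so E5 B4 B##4 sounds D4 A3 A##3.
Then write for alto flute: it sounds a perfect fourth below written, so the part must be a perfect fourth above concert.
D4 → G4
A3 → D4
A##3 → D##4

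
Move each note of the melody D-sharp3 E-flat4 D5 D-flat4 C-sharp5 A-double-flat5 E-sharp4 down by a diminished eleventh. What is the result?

A##1 B2 A#3 A2 G##3 Eb4 B##2

D#3 becomes A##1
Eb4 becomes B2
D5 becomes A#3
Db4 becomes A2
C#5 becomes G##3
Abb5 becomes Eb4
E#4 becomes B##2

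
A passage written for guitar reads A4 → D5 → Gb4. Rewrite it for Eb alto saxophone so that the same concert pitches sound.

First find concert pitch: the guitar sounds a perfect octave below written, so A4 D5 Gb4 sounds A3 D4 Gb3.
Then write for Eb alto saxophone: it sounds a major sixth below written, so the part must be a major sixth above concert.
A3 → F#4
D4 → B4
Gb3 → Eb4

F#4 B4 Eb4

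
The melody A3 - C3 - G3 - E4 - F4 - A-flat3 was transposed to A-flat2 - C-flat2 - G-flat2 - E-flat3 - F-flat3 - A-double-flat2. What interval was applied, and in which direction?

down an augmented octave

From A3 to Ab2 is 8 letter names — an octave of some quality.
Ab2 to A3 is 13 semitones, which makes it an augmented octave; the second version is lower, so the direction is down.
Checking another pair — Ab3 → Abb2 — gives the same interval.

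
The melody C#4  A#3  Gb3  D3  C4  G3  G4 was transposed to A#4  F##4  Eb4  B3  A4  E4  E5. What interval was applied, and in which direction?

up a major sixth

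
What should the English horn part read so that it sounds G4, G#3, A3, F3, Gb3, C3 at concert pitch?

The English horn sounds a perfect fifth below written, so the written part must be a perfect fifth above concert — transpose each note up.
G4 -> D5
G#3 -> D#4
A3 -> E4
F3 -> C4
Gb3 -> Db4
C3 -> G3

D5 D#4 E4 C4 Db4 G3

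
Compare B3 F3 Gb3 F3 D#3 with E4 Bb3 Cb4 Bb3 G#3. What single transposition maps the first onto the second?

up a perfect fourth

From B3 to E4 is 4 letter names — a fourth of some quality.
B3 to E4 is 5 semitones, which makes it a perfect fourth; the second version is higher, so the direction is up.
Checking another pair — D#3 → G#3 — gives the same interval.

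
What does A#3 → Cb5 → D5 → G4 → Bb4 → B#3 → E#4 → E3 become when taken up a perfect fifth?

A#3 gives E#4
Cb5 gives Gb5
D5 gives A5
G4 gives D5
Bb4 gives F5
B#3 gives F##4
E#4 gives B#4
E3 gives B3

E#4 Gb5 A5 D5 F5 F##4 B#4 B3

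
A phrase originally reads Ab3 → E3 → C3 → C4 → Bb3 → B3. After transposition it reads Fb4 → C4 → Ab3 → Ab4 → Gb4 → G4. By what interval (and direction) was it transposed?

up a minor sixth

From Ab3 to Fb4 is 6 letter names — a sixth of some quality.
Ab3 to Fb4 is 8 semitones, which makes it a minor sixth; the second version is higher, so the direction is up.
Checking another pair — B3 → G4 — gives the same interval.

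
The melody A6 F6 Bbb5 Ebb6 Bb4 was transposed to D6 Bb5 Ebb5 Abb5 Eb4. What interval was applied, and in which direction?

down a perfect fifth

Take the first pair: A6 → D6. A to D spans 5 letter names, so the interval is some kind of fifth.
D6 to A6 is 7 semitones, which makes it a perfect fifth; the second version is lower, so the direction is down.
Checking another pair — Bb4 → Eb4 — gives the same interval.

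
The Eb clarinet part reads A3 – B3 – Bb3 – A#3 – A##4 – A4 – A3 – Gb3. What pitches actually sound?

C4 D4 Db4 C#4 C##5 C5 C4 Bbb3

The Eb clarinet sounds a minor third above written, so transpose each written note up a minor third.
A3 becomes C4
B3 becomes D4
Bb3 becomes Db4
A#3 becomes C#4
A##4 becomes C##5
A4 becomes C5
A3 becomes C4
Gb3 becomes Bbb3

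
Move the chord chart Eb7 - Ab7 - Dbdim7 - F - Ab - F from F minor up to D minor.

C7 F7 Bbdim7 D F D

F minor up to D minor is a major sixth; each chord root moves by that interval while the quality stays the same.
Eb7: root Eb up a major sixth → C, giving C7.
Ab7: root Ab up a major sixth → F, giving F7.
Dbdim7: root Db up a major sixth → Bb, giving Bbdim7.
F: root F up a major sixth → D, giving D.
Ab: root Ab up a major sixth → F, giving F.
F: root F up a major sixth → D, giving D.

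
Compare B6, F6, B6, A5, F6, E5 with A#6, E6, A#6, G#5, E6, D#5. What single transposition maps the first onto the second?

Take the first pair: B6 → A#6. B to A spans 2 letter names, so the interval is some kind of second.
A#6 to B6 is 1 semitone, which makes it a minor second; the second version is lower, so the direction is down.
Checking another pair — E5 → D#5 — gives the same interval.

down a minor second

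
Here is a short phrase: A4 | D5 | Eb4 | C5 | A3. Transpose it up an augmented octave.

A4 gives A#5
D5 gives D#6
Eb4 gives E5
C5 gives C#6
A3 gives A#4

A#5 D#6 E5 C#6 A#4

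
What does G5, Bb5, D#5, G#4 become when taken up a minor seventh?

F6 Ab6 C#6 F#5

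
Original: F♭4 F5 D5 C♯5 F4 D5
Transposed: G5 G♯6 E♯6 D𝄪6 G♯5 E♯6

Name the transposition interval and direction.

From Fb4 to G5 is 9 letter names — a ninth of some quality.
Fb4 to G5 is 15 semitones, which makes it an augmented ninth; the second version is higher, so the direction is up.
Checking another pair — D5 → E#6 — gives the same interval.

up an augmented ninth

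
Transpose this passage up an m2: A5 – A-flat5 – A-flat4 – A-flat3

A5: a second up reaches B, and 1 semitone makes it Bb5.
Ab5 up a minor second is Bbb5.
Ab4: a second up reaches B, and 1 semitone makes it Bbb4.
A minor second up from Ab3 gives Bbb3.

Bb5 Bbb5 Bbb4 Bbb3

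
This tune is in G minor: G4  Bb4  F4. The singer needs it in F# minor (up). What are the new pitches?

G minor to F# minor up is a major seventh, so every note moves up by that interval.
G4 becomes F#5
Bb4 becomes A5
F4 becomes E5

F#5 A5 E5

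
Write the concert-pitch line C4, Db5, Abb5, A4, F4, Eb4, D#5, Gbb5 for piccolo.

The piccolo sounds a perfect octave above written, so the written part must be a perfect octave below concert — transpose each note down.
C4 gives C3
Db5 gives Db4
Abb5 gives Abb4
A4 gives A3
F4 gives F3
Eb4 gives Eb3
D#5 gives D#4
Gbb5 gives Gbb4

C3 Db4 Abb4 A3 F3 Eb3 D#4 Gbb4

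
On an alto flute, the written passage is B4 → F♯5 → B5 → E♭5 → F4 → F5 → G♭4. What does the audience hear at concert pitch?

Written C4 on the alto flute sounds as G3, a perfect fourth lower; apply that shift to every note.
B4 gives F#4
F#5 gives C#5
B5 gives F#5
Eb5 gives Bb4
F4 gives C4
F5 gives C5
Gb4 gives Db4

F#4 C#5 F#5 Bb4 C4 C5 Db4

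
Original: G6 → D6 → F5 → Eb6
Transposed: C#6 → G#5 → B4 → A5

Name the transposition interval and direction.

down a diminished fifth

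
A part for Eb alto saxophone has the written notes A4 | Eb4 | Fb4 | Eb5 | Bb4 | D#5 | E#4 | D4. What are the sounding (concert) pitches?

Written C4 on the Eb alto saxophone sounds as Eb3, a major sixth lower; apply that shift to every note.
A4 -> C4
Eb4 -> Gb3
Fb4 -> Abb3
Eb5 -> Gb4
Bb4 -> Db4
D#5 -> F#4
E#4 -> G#3
D4 -> F3

C4 Gb3 Abb3 Gb4 Db4 F#4 G#3 F3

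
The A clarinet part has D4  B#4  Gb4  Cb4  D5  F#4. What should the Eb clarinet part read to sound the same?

First find concert pitch: the A clarinet sounds a minor third below written, so D4 B#4 Gb4 Cb4 D5 F#4 sounds B3 G##4 Eb4 Ab3 B4 D#4.
Then write for Eb clarinet: it sounds a minor third above written, so the part must be a minor third below concert.
B3 → G#3
G##4 → E##4
Eb4 → C4
Ab3 → F3
B4 → G#4
D#4 → B#3

G#3 E##4 C4 F3 G#4 B#3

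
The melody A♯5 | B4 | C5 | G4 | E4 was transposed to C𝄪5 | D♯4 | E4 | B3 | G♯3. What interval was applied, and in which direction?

From A#5 to C##5 is 6 letter names — a sixth of some quality.
C##5 to A#5 is 8 semitones, which makes it a minor sixth; the second version is lower, so the direction is down.
Checking another pair — E4 → G#3 — gives the same interval.

down a minor sixth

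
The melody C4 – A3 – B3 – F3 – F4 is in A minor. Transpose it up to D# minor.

A minor to D# minor up is an augmented fourth, so every note moves up by that interval.
C4 -> F#4
A3 -> D#4
B3 -> E#4
F3 -> B3
F4 -> B4

F#4 D#4 E#4 B3 B4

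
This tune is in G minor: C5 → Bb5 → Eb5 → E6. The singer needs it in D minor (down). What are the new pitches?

From G down to D is a perfect fourth; apply that to each pitch.
C5 -> G4
Bb5 -> F5
Eb5 -> Bb4
E6 -> B5

G4 F5 Bb4 B5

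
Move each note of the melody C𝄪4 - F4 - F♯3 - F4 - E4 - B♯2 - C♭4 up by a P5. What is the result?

A perfect fifth up from C##4 gives G##4.
A perfect fifth up from F4 gives C5.
F#3: a fifth up reaches C, and 7 semitones makes it C#4.
F4: a fifth up reaches C, and 7 semitones makes it C5.
E4 up a perfect fifth is B4.
B#2 up a perfect fifth is F##3.
A perfect fifth up from Cb4 gives Gb4.

G##4 C5 C#4 C5 B4 F##3 Gb4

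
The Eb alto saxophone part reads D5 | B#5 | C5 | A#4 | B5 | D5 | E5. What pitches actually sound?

F4 D#5 Eb4 C#4 D5 F4 G4

Written C4 on the Eb alto saxophone sounds as Eb3, a major sixth lower; apply that shift to every note.
D5 to F4
B#5 to D#5
C5 to Eb4
A#4 to C#4
B5 to D5
D5 to F4
E5 to G4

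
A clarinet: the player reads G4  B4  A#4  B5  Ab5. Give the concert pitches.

E4 G#4 F##4 G#5 F5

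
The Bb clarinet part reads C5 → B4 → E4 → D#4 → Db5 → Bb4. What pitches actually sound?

Bb4 A4 D4 C#4 Cb5 Ab4

The Bb clarinet sounds a major second below written, so transpose each written note down a major second.
C5 -> Bb4
B4 -> A4
E4 -> D4
D#4 -> C#4
Db5 -> Cb5
Bb4 -> Ab4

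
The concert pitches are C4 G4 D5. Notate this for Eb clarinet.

A3 E4 B4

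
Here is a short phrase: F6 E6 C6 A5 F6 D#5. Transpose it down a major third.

Db6 C6 Ab5 F5 Db6 B4

F6 -> Db6
E6 -> C6
C6 -> Ab5
A5 -> F5
F6 -> Db6
D#5 -> B4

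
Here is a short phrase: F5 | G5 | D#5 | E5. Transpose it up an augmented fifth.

F5 gives C#6
G5 gives D#6
D#5 gives A##5
E5 gives B#5

C#6 D#6 A##5 B#5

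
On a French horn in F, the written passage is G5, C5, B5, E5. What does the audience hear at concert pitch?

Written C4 on the French horn in F sounds as F3, a perfect fifth lower; apply that shift to every note.
G5 becomes C5
C5 becomes F4
B5 becomes E5
E5 becomes A4

C5 F4 E5 A4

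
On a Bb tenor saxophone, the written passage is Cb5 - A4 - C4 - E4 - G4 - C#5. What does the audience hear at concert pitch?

Written C4 on the Bb tenor saxophone sounds as Bb2, a major ninth lower; apply that shift to every note.
Cb5 → Bbb3
A4 → G3
C4 → Bb2
E4 → D3
G4 → F3
C#5 → B3

Bbb3 G3 Bb2 D3 F3 B3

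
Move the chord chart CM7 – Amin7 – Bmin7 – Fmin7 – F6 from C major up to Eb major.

EbM7 Cmin7 Dmin7 Abmin7 Ab6

C major up to Eb major is a minor third; each chord root moves by that interval while the quality stays the same.
CM7: root C up a minor third → Eb, giving EbM7.
Amin7: root A up a minor third → C, giving Cmin7.
Bmin7: root B up a minor third → D, giving Dmin7.
Fmin7: root F up a minor third → Ab, giving Abmin7.
F6: root F up a minor third → Ab, giving Ab6.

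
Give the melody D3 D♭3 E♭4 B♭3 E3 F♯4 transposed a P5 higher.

A3 Ab3 Bb4 F4 B3 C#5

A perfect fifth up from D3 gives A3.
Db3: a fifth up reaches A, and 7 semitones makes it Ab3.
Eb4 up a perfect fifth is Bb4.
Bb3 up a perfect fifth is F4.
E3 up a perfect fifth is B3.
A perfect fifth up from F#4 gives C#5.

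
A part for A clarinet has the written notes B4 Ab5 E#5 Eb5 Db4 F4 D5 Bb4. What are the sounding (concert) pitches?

Written C4 on the A clarinet sounds as A3, a minor third lower; apply that shift to every note.
B4 → G#4
Ab5 → F5
E#5 → C##5
Eb5 → C5
Db4 → Bb3
F4 → D4
D5 → B4
Bb4 → G4

G#4 F5 C##5 C5 Bb3 D4 B4 G4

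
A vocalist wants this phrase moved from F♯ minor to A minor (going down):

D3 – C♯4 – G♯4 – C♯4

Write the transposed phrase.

F2 E3 B3 E3

F♯ minor to A minor down is a major sixth, so every note moves down by that interval.
D3 → F2
C#4 → E3
G#4 → B3
C#4 → E3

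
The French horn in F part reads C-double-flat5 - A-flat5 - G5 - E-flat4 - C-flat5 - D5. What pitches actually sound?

Fbb4 Db5 C5 Ab3 Fb4 G4

The French horn in F sounds a perfect fifth below written, so transpose each written note down a perfect fifth.
Cbb5 becomes Fbb4
Ab5 becomes Db5
G5 becomes C5
Eb4 becomes Ab3
Cb5 becomes Fb4
D5 becomes G4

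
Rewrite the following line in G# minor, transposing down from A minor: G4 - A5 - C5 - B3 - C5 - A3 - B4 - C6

F#4 G#5 B4 A#3 B4 G#3 A#4 B5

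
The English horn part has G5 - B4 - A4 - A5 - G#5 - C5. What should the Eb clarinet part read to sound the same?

A4 C#4 B3 B4 A#4 D4

First find concert pitch: the English horn sounds a perfect fifth below written, so G5 B4 A4 A5 G#5 C5 sounds C5 E4 D4 D5 C#5 F4.
Then write for Eb clarinet: it sounds a minor third above written, so the part must be a minor third below concert.
C5 → A4
E4 → C#4
D4 → B3
D5 → B4
C#5 → A#4
F4 → D4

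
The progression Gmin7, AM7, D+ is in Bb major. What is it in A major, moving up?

F#min7 G#M7 C#+

Bb major up to A major is a major seventh; each chord root moves by that interval while the quality stays the same.
Gmin7: root G up a major seventh → F#, giving F#min7.
AM7: root A up a major seventh → G#, giving G#M7.
D+: root D up a major seventh → C#, giving C#+.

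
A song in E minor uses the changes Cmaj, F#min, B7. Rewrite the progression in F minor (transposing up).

E minor up to F minor is a minor second; each chord root moves by that interval while the quality stays the same.
Cmaj: root C up a minor second → Db, giving Dbmaj.
F#min: root F# up a minor second → G, giving Gmin.
B7: root B up a minor second → C, giving C7.

Dbmaj Gmin C7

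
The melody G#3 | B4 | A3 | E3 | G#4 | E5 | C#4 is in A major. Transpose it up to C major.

B3 D5 C4 G3 B4 G5 E4

A major to C major up is a minor third, so every note moves up by that interval.
G#3 gives B3
B4 gives D5
A3 gives C4
E3 gives G3
G#4 gives B4
E5 gives G5
C#4 gives E4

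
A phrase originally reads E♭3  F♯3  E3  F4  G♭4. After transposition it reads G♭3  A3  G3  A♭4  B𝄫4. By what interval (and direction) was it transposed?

up a minor third

From Eb3 to Gb3 is 3 letter names — a third of some quality.
Eb3 to Gb3 is 3 semitones, which makes it a minor third; the second version is higher, so the direction is up.
Checking another pair — Gb4 → Bbb4 — gives the same interval.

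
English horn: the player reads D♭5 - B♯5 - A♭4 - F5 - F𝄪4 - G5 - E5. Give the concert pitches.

The English horn sounds a perfect fifth below written, so transpose each written note down a perfect fifth.
Db5 → Gb4
B#5 → E#5
Ab4 → Db4
F5 → Bb4
F##4 → B#3
G5 → C5
E5 → A4

Gb4 E#5 Db4 Bb4 B#3 C5 A4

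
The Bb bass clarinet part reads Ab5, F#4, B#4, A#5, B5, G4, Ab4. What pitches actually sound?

Gb4 E3 A#3 G#4 A4 F3 Gb3

The Bb bass clarinet sounds a major ninth below written, so transpose each written note down a major ninth.
Ab5 → Gb4
F#4 → E3
B#4 → A#3
A#5 → G#4
B5 → A4
G4 → F3
Ab4 → Gb3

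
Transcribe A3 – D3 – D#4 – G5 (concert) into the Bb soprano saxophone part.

Written C4 sounds as Bb3 on the Bb soprano saxophone, so concert pitches are written a major second up.
A3 to B3
D3 to E3
D#4 to E#4
G5 to A5

B3 E3 E#4 A5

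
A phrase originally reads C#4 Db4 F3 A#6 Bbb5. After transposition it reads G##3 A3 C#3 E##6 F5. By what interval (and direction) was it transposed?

Take the first pair: C#4 → G##3. C to G spans 4 letter names, so the interval is some kind of fourth.
G##3 to C#4 is 4 semitones, which makes it a diminished fourth; the second version is lower, so the direction is down.
Checking another pair — Bbb5 → F5 — gives the same interval.

down a diminished fourth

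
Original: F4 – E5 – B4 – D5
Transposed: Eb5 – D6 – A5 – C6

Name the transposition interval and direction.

up a minor seventh

From F4 to Eb5 is 7 letter names — a seventh of some quality.
F4 to Eb5 is 10 semitones, which makes it a minor seventh; the second version is higher, so the direction is up.
Checking another pair — D5 → C6 — gives the same interval.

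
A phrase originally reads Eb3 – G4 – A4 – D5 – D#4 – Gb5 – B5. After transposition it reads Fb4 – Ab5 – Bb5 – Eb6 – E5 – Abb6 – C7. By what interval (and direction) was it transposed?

up a minor ninth

Take the first pair: Eb3 → Fb4. E to F spans 9 letter names, so the interval is some kind of ninth.
Eb3 to Fb4 is 13 semitones, which makes it a minor ninth; the second version is higher, so the direction is up.
Checking another pair — B5 → C7 — gives the same interval.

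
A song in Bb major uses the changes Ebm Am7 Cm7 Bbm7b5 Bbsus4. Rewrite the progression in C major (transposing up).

Fm Bm7 Dm7 Cm7b5 Csus4

Bb major up to C major is a major second; each chord root moves by that interval while the quality stays the same.
Ebm: root Eb up a major second → F, giving Fm.
Am7: root A up a major second → B, giving Bm7.
Cm7: root C up a major second → D, giving Dm7.
Bbm7b5: root Bb up a major second → C, giving Cm7b5.
Bbsus4: root Bb up a major second → C, giving Csus4.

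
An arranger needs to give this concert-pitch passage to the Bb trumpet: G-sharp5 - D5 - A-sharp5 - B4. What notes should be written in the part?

A#5 E5 B#5 C#5

Written C4 sounds as Bb3 on the Bb trumpet, so concert pitches are written a major second up.
G#5 → A#5
D5 → E5
A#5 → B#5
B4 → C#5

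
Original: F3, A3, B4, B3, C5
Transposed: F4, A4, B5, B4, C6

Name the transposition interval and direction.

up a perfect octave

From F3 to F4 is 8 letter names — an octave of some quality.
F3 to F4 is 12 semitones, which makes it a perfect octave; the second version is higher, so the direction is up.
Checking another pair — C5 → C6 — gives the same interval.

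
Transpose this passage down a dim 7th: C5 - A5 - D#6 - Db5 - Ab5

D#4 B#4 E##5 E4 B4

C5 becomes D#4
A5 becomes B#4
D#6 becomes E##5
Db5 becomes E4
Ab5 becomes B4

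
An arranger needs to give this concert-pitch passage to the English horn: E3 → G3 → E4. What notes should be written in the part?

Written C4 sounds as F3 on the English horn, so concert pitches are written a perfect fifth up.
E3 -> B3
G3 -> D4
E4 -> B4

B3 D4 B4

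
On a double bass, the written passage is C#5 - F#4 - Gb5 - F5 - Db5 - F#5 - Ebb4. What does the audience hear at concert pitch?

The double bass sounds a perfect octave below written, so transpose each written note down a perfect octave.
C#5 -> C#4
F#4 -> F#3
Gb5 -> Gb4
F5 -> F4
Db5 -> Db4
F#5 -> F#4
Ebb4 -> Ebb3

C#4 F#3 Gb4 F4 Db4 F#4 Ebb3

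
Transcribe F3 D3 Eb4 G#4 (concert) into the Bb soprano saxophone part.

G3 E3 F4 A#4

The Bb soprano saxophone sounds a major second below written, so the written part must be a major second above concert — transpose each note up.
F3 -> G3
D3 -> E3
Eb4 -> F4
G#4 -> A#4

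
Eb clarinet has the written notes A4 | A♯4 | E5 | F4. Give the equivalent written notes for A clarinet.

First find concert pitch: the Eb clarinet sounds a minor third above written, so A4 A♯4 E5 F4 sounds C5 C#5 G5 Ab4.
Then write for A clarinet: it sounds a minor third below written, so the part must be a minor third above concert.
C5 → Eb5
C#5 → E5
G5 → Bb5
Ab4 → Cb5

Eb5 E5 Bb5 Cb5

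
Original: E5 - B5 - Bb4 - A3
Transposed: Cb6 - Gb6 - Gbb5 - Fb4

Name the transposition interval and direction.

From E5 to Cb6 is 6 letter names — a sixth of some quality.
E5 to Cb6 is 7 semitones, which makes it a diminished sixth; the second version is higher, so the direction is up.
Checking another pair — A3 → Fb4 — gives the same interval.

up a diminished sixth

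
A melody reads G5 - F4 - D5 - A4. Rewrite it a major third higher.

G5: a third up reaches B, and 4 semitones makes it B5.
A major third up from F4 gives A4.
A major third up from D5 gives F#5.
A4: a third up reaches C, and 4 semitones makes it C#5.

B5 A4 F#5 C#5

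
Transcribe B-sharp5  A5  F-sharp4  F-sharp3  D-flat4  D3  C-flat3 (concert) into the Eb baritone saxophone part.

G##7 F#7 D#6 D#5 Bb5 B4 Ab4

Written C4 sounds as Eb2 on the Eb baritone saxophone, so concert pitches are written a major thirteenth up.
B#5 → G##7
A5 → F#7
F#4 → D#6
F#3 → D#5
Db4 → Bb5
D3 → B4
Cb3 → Ab4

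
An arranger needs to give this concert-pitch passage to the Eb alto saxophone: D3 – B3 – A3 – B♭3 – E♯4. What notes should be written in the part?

Written C4 sounds as Eb3 on the Eb alto saxophone, so concert pitches are written a major sixth up.
D3 to B3
B3 to G#4
A3 to F#4
Bb3 to G4
E#4 to C##5

B3 G#4 F#4 G4 C##5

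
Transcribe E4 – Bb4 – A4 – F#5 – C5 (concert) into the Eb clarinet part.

Written C4 sounds as Eb4 on the Eb clarinet, so concert pitches are written a minor third down.
E4 to C#4
Bb4 to G4
A4 to F#4
F#5 to D#5
C5 to A4

C#4 G4 F#4 D#5 A4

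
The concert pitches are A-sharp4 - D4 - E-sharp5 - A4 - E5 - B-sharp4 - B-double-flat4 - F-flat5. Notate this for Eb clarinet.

The Eb clarinet sounds a minor third above written, so the written part must be a minor third below concert — transpose each note down.
A#4 → F##4
D4 → B3
E#5 → C##5
A4 → F#4
E5 → C#5
B#4 → G##4
Bbb4 → Gb4
Fb5 → Db5

F##4 B3 C##5 F#4 C#5 G##4 Gb4 Db5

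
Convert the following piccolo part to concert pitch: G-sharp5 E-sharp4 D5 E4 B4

G#6 E#5 D6 E5 B5

The piccolo sounds a perfect octave above written, so transpose each written note up a perfect octave.
G#5 -> G#6
E#4 -> E#5
D5 -> D6
E4 -> E5
B4 -> B5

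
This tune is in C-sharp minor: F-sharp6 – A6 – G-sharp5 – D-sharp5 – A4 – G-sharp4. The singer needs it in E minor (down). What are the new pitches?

A5 C6 B4 F#4 C4 B3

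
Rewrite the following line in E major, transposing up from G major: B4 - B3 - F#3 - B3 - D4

From G up to E is a major sixth; apply that to each pitch.
B4 -> G#5
B3 -> G#4
F#3 -> D#4
B3 -> G#4
D4 -> B4

G#5 G#4 D#4 G#4 B4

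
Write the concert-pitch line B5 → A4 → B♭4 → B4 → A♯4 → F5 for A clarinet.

D6 C5 Db5 D5 C#5 Ab5

The A clarinet sounds a minor third below written, so the written part must be a minor third above concert — transpose each note up.
B5 gives D6
A4 gives C5
Bb4 gives Db5
B4 gives D5
A#4 gives C#5
F5 gives Ab5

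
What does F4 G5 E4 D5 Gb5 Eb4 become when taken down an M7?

Gb3 Ab4 F3 Eb4 Abb4 Fb3

A major seventh down from F4 gives Gb3.
G5 down a major seventh is Ab4.
E4: a seventh down reaches F, and 11 semitones makes it F3.
D5 down a major seventh is Eb4.
Gb5: a seventh down reaches A, and 11 semitones makes it Abb4.
A major seventh down from Eb4 gives Fb3.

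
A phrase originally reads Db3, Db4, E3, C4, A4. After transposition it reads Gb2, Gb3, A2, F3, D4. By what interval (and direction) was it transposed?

down a perfect fifth

Take the first pair: Db3 → Gb2. D to G spans 5 letter names, so the interval is some kind of fifth.
Gb2 to Db3 is 7 semitones, which makes it a perfect fifth; the second version is lower, so the direction is down.
Checking another pair — A4 → D4 — gives the same interval.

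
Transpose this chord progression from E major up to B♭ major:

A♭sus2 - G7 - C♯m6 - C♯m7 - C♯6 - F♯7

Ebbsus2 Db7 Gm6 Gm7 G6 C7

E major up to B♭ major is a diminished fifth; each chord root moves by that interval while the quality stays the same.
A♭sus2: root A♭ up a diminished fifth → Ebb, giving Ebbsus2.
G7: root G up a diminished fifth → Db, giving Db7.
C♯m6: root C♯ up a diminished fifth → G, giving Gm6.
C♯m7: root C♯ up a diminished fifth → G, giving Gm7.
C♯6: root C♯ up a diminished fifth → G, giving G6.
F♯7: root F♯ up a diminished fifth → C, giving C7.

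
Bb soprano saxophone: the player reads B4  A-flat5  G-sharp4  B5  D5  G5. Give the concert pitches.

The Bb soprano saxophone sounds a major second below written, so transpose each written note down a major second.
B4 gives A4
Ab5 gives Gb5
G#4 gives F#4
B5 gives A5
D5 gives C5
G5 gives F5

A4 Gb5 F#4 A5 C5 F5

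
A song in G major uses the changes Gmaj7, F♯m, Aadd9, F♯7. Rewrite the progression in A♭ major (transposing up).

Abmaj7 Gm Bbadd9 G7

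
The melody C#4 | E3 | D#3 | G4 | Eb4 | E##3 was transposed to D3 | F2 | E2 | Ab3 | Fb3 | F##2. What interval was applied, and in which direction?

Take the first pair: C#4 → D3. C to D spans 7 letter names, so the interval is some kind of seventh.
D3 to C#4 is 11 semitones, which makes it a major seventh; the second version is lower, so the direction is down.
Checking another pair — E##3 → F##2 — gives the same interval.

down a major seventh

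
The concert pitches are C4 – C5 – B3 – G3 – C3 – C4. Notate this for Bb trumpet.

D4 D5 C#4 A3 D3 D4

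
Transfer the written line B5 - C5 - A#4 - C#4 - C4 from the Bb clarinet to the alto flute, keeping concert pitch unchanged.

First find concert pitch: the Bb clarinet sounds a major second below written, so B5 C5 A#4 C#4 C4 sounds A5 Bb4 G#4 B3 Bb3.
Then write for alto flute: it sounds a perfect fourth below written, so the part must be a perfect fourth above concert.
A5 → D6
Bb4 → Eb5
G#4 → C#5
B3 → E4
Bb3 → Eb4

D6 Eb5 C#5 E4 Eb4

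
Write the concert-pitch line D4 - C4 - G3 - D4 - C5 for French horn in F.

The French horn in F sounds a perfect fifth below written, so the written part must be a perfect fifth above concert — transpose each note up.
D4 becomes A4
C4 becomes G4
G3 becomes D4
D4 becomes A4
C5 becomes G5

A4 G4 D4 A4 G5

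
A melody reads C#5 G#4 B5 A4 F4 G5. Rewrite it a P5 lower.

F#4 C#4 E5 D4 Bb3 C5

C#5 becomes F#4
G#4 becomes C#4
B5 becomes E5
A4 becomes D4
F4 becomes Bb3
G5 becomes C5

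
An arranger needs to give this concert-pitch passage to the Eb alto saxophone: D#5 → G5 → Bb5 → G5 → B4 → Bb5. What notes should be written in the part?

Written C4 sounds as Eb3 on the Eb alto saxophone, so concert pitches are written a major sixth up.
D#5 to B#5
G5 to E6
Bb5 to G6
G5 to E6
B4 to G#5
Bb5 to G6

B#5 E6 G6 E6 G#5 G6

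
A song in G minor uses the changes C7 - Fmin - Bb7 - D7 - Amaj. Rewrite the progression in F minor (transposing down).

Bb7 Ebmin Ab7 C7 Gmaj

G minor down to F minor is a major second; each chord root moves by that interval while the quality stays the same.
C7: root C down a major second → Bb, giving Bb7.
Fmin: root F down a major second → Eb, giving Ebmin.
Bb7: root Bb down a major second → Ab, giving Ab7.
D7: root D down a major second → C, giving C7.
Amaj: root A down a major second → G, giving Gmaj.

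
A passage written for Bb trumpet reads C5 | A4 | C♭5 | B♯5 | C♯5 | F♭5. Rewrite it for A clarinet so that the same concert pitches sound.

Db5 Bb4 Dbb5 C#6 D5 Gbb5

First find concert pitch: the Bb trumpet sounds a major second below written, so C5 A4 C♭5 B♯5 C♯5 F♭5 sounds Bb4 G4 Bbb4 A#5 B4 Ebb5.
Then write for A clarinet: it sounds a minor third below written, so the part must be a minor third above concert.
Bb4 → Db5
G4 → Bb4
Bbb4 → Dbb5
A#5 → C#6
B4 → D5
Ebb5 → Gbb5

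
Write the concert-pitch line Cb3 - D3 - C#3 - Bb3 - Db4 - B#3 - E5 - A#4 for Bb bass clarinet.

Db4 E4 D#4 C5 Eb5 C##5 F#6 B#5

The Bb bass clarinet sounds a major ninth below written, so the written part must be a major ninth above concert — transpose each note up.
Cb3 to Db4
D3 to E4
C#3 to D#4
Bb3 to C5
Db4 to Eb5
B#3 to C##5
E5 to F#6
A#4 to B#5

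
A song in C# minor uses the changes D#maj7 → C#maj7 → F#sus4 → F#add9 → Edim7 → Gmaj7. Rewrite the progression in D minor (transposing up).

C# minor up to D minor is a minor second; each chord root moves by that interval while the quality stays the same.
D#maj7: root D# up a minor second → E, giving Emaj7.
C#maj7: root C# up a minor second → D, giving Dmaj7.
F#sus4: root F# up a minor second → G, giving Gsus4.
F#add9: root F# up a minor second → G, giving Gadd9.
Edim7: root E up a minor second → F, giving Fdim7.
Gmaj7: root G up a minor second → Ab, giving Abmaj7.

Emaj7 Dmaj7 Gsus4 Gadd9 Fdim7 Abmaj7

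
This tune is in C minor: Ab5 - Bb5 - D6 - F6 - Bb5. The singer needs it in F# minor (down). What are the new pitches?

C minor to F# minor down is a diminished fifth, so every note moves down by that interval.
Ab5 -> D5
Bb5 -> E5
D6 -> G#5
F6 -> B5
Bb5 -> E5

D5 E5 G#5 B5 E5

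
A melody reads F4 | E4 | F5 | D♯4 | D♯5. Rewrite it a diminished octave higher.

Fb5 Eb5 Fb6 D5 D6

F4 becomes Fb5
E4 becomes Eb5
F5 becomes Fb6
D#4 becomes D5
D#5 becomes D6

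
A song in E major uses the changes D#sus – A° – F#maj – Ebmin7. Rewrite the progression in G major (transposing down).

E major down to G major is a major sixth; each chord root moves by that interval while the quality stays the same.
D#sus: root D# down a major sixth → F#, giving F#sus.
A°: root A down a major sixth → C, giving C°.
F#maj: root F# down a major sixth → A, giving Amaj.
Ebmin7: root Eb down a major sixth → Gb, giving Gbmin7.

F#sus C° Amaj Gbmin7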